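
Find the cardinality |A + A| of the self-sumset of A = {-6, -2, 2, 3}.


A + A = {a + a' : a, a' ∈ A}; |A| = 4.
General bounds: 2|A| - 1 ≤ |A + A| ≤ |A|(|A|+1)/2, i.e. 7 ≤ |A + A| ≤ 10.
Lower bound 2|A|-1 is attained iff A is an arithmetic progression.
Enumerate sums a + a' for a ≤ a' (symmetric, so this suffices):
a = -6: -6+-6=-12, -6+-2=-8, -6+2=-4, -6+3=-3
a = -2: -2+-2=-4, -2+2=0, -2+3=1
a = 2: 2+2=4, 2+3=5
a = 3: 3+3=6
Distinct sums: {-12, -8, -4, -3, 0, 1, 4, 5, 6}
|A + A| = 9

|A + A| = 9


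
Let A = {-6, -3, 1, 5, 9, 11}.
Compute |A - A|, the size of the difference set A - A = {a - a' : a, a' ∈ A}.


A - A = {a - a' : a, a' ∈ A}; |A| = 6.
Bounds: 2|A|-1 ≤ |A - A| ≤ |A|² - |A| + 1, i.e. 11 ≤ |A - A| ≤ 31.
Note: 0 ∈ A - A always (from a - a). The set is symmetric: if d ∈ A - A then -d ∈ A - A.
Enumerate nonzero differences d = a - a' with a > a' (then include -d):
Positive differences: {2, 3, 4, 6, 7, 8, 10, 11, 12, 14, 15, 17}
Full difference set: {0} ∪ (positive diffs) ∪ (negative diffs).
|A - A| = 1 + 2·12 = 25 (matches direct enumeration: 25).

|A - A| = 25


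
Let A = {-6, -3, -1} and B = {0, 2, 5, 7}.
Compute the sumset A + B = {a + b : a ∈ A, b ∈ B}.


A + B = {a + b : a ∈ A, b ∈ B}.
Enumerate all |A|·|B| = 3·4 = 12 pairs (a, b) and collect distinct sums.
a = -6: -6+0=-6, -6+2=-4, -6+5=-1, -6+7=1
a = -3: -3+0=-3, -3+2=-1, -3+5=2, -3+7=4
a = -1: -1+0=-1, -1+2=1, -1+5=4, -1+7=6
Collecting distinct sums: A + B = {-6, -4, -3, -1, 1, 2, 4, 6}
|A + B| = 8

A + B = {-6, -4, -3, -1, 1, 2, 4, 6}


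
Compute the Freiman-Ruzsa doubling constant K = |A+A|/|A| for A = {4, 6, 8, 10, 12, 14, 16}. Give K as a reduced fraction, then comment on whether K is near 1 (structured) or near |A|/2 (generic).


|A| = 7.
Compute A + A by enumerating all 49 pairs.
A + A = {8, 10, 12, 14, 16, 18, 20, 22, 24, 26, 28, 30, 32}, so |A + A| = 13.
K = |A + A| / |A| = 13/7 (already in lowest terms) ≈ 1.8571.
Reference: AP of size 7 gives K = 13/7 ≈ 1.8571; a fully generic set of size 7 gives K ≈ 4.0000.

|A| = 7, |A + A| = 13, K = 13/7.


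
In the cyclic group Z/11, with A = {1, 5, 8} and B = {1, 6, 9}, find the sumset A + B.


Work in Z/11Z: reduce every sum a + b modulo 11.
Enumerate all 9 pairs:
a = 1: 1+1=2, 1+6=7, 1+9=10
a = 5: 5+1=6, 5+6=0, 5+9=3
a = 8: 8+1=9, 8+6=3, 8+9=6
Distinct residues collected: {0, 2, 3, 6, 7, 9, 10}
|A + B| = 7 (out of 11 total residues).

A + B = {0, 2, 3, 6, 7, 9, 10}


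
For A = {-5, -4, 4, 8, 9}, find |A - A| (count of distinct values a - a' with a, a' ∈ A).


A - A = {a - a' : a, a' ∈ A}; |A| = 5.
Bounds: 2|A|-1 ≤ |A - A| ≤ |A|² - |A| + 1, i.e. 9 ≤ |A - A| ≤ 21.
Note: 0 ∈ A - A always (from a - a). The set is symmetric: if d ∈ A - A then -d ∈ A - A.
Enumerate nonzero differences d = a - a' with a > a' (then include -d):
Positive differences: {1, 4, 5, 8, 9, 12, 13, 14}
Full difference set: {0} ∪ (positive diffs) ∪ (negative diffs).
|A - A| = 1 + 2·8 = 17 (matches direct enumeration: 17).

|A - A| = 17


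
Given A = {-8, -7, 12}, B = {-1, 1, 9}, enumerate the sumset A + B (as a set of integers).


A + B = {a + b : a ∈ A, b ∈ B}.
Enumerate all |A|·|B| = 3·3 = 9 pairs (a, b) and collect distinct sums.
a = -8: -8+-1=-9, -8+1=-7, -8+9=1
a = -7: -7+-1=-8, -7+1=-6, -7+9=2
a = 12: 12+-1=11, 12+1=13, 12+9=21
Collecting distinct sums: A + B = {-9, -8, -7, -6, 1, 2, 11, 13, 21}
|A + B| = 9

A + B = {-9, -8, -7, -6, 1, 2, 11, 13, 21}


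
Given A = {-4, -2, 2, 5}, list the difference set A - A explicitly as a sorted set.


A - A = {a - a' : a, a' ∈ A}.
Compute a - a' for each ordered pair (a, a'):
a = -4: -4--4=0, -4--2=-2, -4-2=-6, -4-5=-9
a = -2: -2--4=2, -2--2=0, -2-2=-4, -2-5=-7
a = 2: 2--4=6, 2--2=4, 2-2=0, 2-5=-3
a = 5: 5--4=9, 5--2=7, 5-2=3, 5-5=0
Collecting distinct values (and noting 0 appears from a-a):
A - A = {-9, -7, -6, -4, -3, -2, 0, 2, 3, 4, 6, 7, 9}
|A - A| = 13

A - A = {-9, -7, -6, -4, -3, -2, 0, 2, 3, 4, 6, 7, 9}


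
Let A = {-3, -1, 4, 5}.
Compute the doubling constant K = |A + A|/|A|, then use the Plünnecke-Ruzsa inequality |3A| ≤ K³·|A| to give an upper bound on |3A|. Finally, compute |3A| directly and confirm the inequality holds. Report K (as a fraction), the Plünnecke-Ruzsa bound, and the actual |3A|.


|A| = 4.
Step 1: Compute A + A by enumerating all 16 pairs.
A + A = {-6, -4, -2, 1, 2, 3, 4, 8, 9, 10}, so |A + A| = 10.
Step 2: Doubling constant K = |A + A|/|A| = 10/4 = 10/4 ≈ 2.5000.
Step 3: Plünnecke-Ruzsa gives |3A| ≤ K³·|A| = (2.5000)³ · 4 ≈ 62.5000.
Step 4: Compute 3A = A + A + A directly by enumerating all triples (a,b,c) ∈ A³; |3A| = 19.
Step 5: Check 19 ≤ 62.5000? Yes ✓.

K = 10/4, Plünnecke-Ruzsa bound K³|A| ≈ 62.5000, |3A| = 19, inequality holds.


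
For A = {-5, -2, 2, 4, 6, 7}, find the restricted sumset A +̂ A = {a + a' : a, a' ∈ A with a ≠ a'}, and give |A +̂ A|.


Restricted sumset: A +̂ A = {a + a' : a ∈ A, a' ∈ A, a ≠ a'}.
Equivalently, take A + A and drop any sum 2a that is achievable ONLY as a + a for a ∈ A (i.e. sums representable only with equal summands).
Enumerate pairs (a, a') with a < a' (symmetric, so each unordered pair gives one sum; this covers all a ≠ a'):
  -5 + -2 = -7
  -5 + 2 = -3
  -5 + 4 = -1
  -5 + 6 = 1
  -5 + 7 = 2
  -2 + 2 = 0
  -2 + 4 = 2
  -2 + 6 = 4
  -2 + 7 = 5
  2 + 4 = 6
  2 + 6 = 8
  2 + 7 = 9
  4 + 6 = 10
  4 + 7 = 11
  6 + 7 = 13
Collected distinct sums: {-7, -3, -1, 0, 1, 2, 4, 5, 6, 8, 9, 10, 11, 13}
|A +̂ A| = 14
(Reference bound: |A +̂ A| ≥ 2|A| - 3 for |A| ≥ 2, with |A| = 6 giving ≥ 9.)

|A +̂ A| = 14


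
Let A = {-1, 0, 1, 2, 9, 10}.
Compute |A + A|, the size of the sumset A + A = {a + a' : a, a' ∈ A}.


A + A = {a + a' : a, a' ∈ A}; |A| = 6.
General bounds: 2|A| - 1 ≤ |A + A| ≤ |A|(|A|+1)/2, i.e. 11 ≤ |A + A| ≤ 21.
Lower bound 2|A|-1 is attained iff A is an arithmetic progression.
Enumerate sums a + a' for a ≤ a' (symmetric, so this suffices):
a = -1: -1+-1=-2, -1+0=-1, -1+1=0, -1+2=1, -1+9=8, -1+10=9
a = 0: 0+0=0, 0+1=1, 0+2=2, 0+9=9, 0+10=10
a = 1: 1+1=2, 1+2=3, 1+9=10, 1+10=11
a = 2: 2+2=4, 2+9=11, 2+10=12
a = 9: 9+9=18, 9+10=19
a = 10: 10+10=20
Distinct sums: {-2, -1, 0, 1, 2, 3, 4, 8, 9, 10, 11, 12, 18, 19, 20}
|A + A| = 15

|A + A| = 15


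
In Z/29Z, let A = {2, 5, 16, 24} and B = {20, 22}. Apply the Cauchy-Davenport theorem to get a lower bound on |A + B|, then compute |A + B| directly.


Cauchy-Davenport: |A + B| ≥ min(p, |A| + |B| - 1) for A, B nonempty in Z/pZ.
|A| = 4, |B| = 2, p = 29.
CD lower bound = min(29, 4 + 2 - 1) = min(29, 5) = 5.
Compute A + B mod 29 directly:
a = 2: 2+20=22, 2+22=24
a = 5: 5+20=25, 5+22=27
a = 16: 16+20=7, 16+22=9
a = 24: 24+20=15, 24+22=17
A + B = {7, 9, 15, 17, 22, 24, 25, 27}, so |A + B| = 8.
Verify: 8 ≥ 5? Yes ✓.

CD lower bound = 5, actual |A + B| = 8.


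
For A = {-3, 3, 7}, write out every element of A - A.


A - A = {a - a' : a, a' ∈ A}.
Compute a - a' for each ordered pair (a, a'):
a = -3: -3--3=0, -3-3=-6, -3-7=-10
a = 3: 3--3=6, 3-3=0, 3-7=-4
a = 7: 7--3=10, 7-3=4, 7-7=0
Collecting distinct values (and noting 0 appears from a-a):
A - A = {-10, -6, -4, 0, 4, 6, 10}
|A - A| = 7

A - A = {-10, -6, -4, 0, 4, 6, 10}


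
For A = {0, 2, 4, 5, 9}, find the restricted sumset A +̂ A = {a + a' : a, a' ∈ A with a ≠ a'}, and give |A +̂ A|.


Restricted sumset: A +̂ A = {a + a' : a ∈ A, a' ∈ A, a ≠ a'}.
Equivalently, take A + A and drop any sum 2a that is achievable ONLY as a + a for a ∈ A (i.e. sums representable only with equal summands).
Enumerate pairs (a, a') with a < a' (symmetric, so each unordered pair gives one sum; this covers all a ≠ a'):
  0 + 2 = 2
  0 + 4 = 4
  0 + 5 = 5
  0 + 9 = 9
  2 + 4 = 6
  2 + 5 = 7
  2 + 9 = 11
  4 + 5 = 9
  4 + 9 = 13
  5 + 9 = 14
Collected distinct sums: {2, 4, 5, 6, 7, 9, 11, 13, 14}
|A +̂ A| = 9
(Reference bound: |A +̂ A| ≥ 2|A| - 3 for |A| ≥ 2, with |A| = 5 giving ≥ 7.)

|A +̂ A| = 9


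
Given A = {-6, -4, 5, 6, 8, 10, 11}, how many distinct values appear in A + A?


A + A = {a + a' : a, a' ∈ A}; |A| = 7.
General bounds: 2|A| - 1 ≤ |A + A| ≤ |A|(|A|+1)/2, i.e. 13 ≤ |A + A| ≤ 28.
Lower bound 2|A|-1 is attained iff A is an arithmetic progression.
Enumerate sums a + a' for a ≤ a' (symmetric, so this suffices):
a = -6: -6+-6=-12, -6+-4=-10, -6+5=-1, -6+6=0, -6+8=2, -6+10=4, -6+11=5
a = -4: -4+-4=-8, -4+5=1, -4+6=2, -4+8=4, -4+10=6, -4+11=7
a = 5: 5+5=10, 5+6=11, 5+8=13, 5+10=15, 5+11=16
a = 6: 6+6=12, 6+8=14, 6+10=16, 6+11=17
a = 8: 8+8=16, 8+10=18, 8+11=19
a = 10: 10+10=20, 10+11=21
a = 11: 11+11=22
Distinct sums: {-12, -10, -8, -1, 0, 1, 2, 4, 5, 6, 7, 10, 11, 12, 13, 14, 15, 16, 17, 18, 19, 20, 21, 22}
|A + A| = 24

|A + A| = 24


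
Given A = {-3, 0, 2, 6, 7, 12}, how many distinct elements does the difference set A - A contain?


A - A = {a - a' : a, a' ∈ A}; |A| = 6.
Bounds: 2|A|-1 ≤ |A - A| ≤ |A|² - |A| + 1, i.e. 11 ≤ |A - A| ≤ 31.
Note: 0 ∈ A - A always (from a - a). The set is symmetric: if d ∈ A - A then -d ∈ A - A.
Enumerate nonzero differences d = a - a' with a > a' (then include -d):
Positive differences: {1, 2, 3, 4, 5, 6, 7, 9, 10, 12, 15}
Full difference set: {0} ∪ (positive diffs) ∪ (negative diffs).
|A - A| = 1 + 2·11 = 23 (matches direct enumeration: 23).

|A - A| = 23


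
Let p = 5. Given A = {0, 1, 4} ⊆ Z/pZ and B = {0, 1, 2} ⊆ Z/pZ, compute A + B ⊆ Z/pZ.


Work in Z/5Z: reduce every sum a + b modulo 5.
Enumerate all 9 pairs:
a = 0: 0+0=0, 0+1=1, 0+2=2
a = 1: 1+0=1, 1+1=2, 1+2=3
a = 4: 4+0=4, 4+1=0, 4+2=1
Distinct residues collected: {0, 1, 2, 3, 4}
|A + B| = 5 (out of 5 total residues).

A + B = {0, 1, 2, 3, 4}


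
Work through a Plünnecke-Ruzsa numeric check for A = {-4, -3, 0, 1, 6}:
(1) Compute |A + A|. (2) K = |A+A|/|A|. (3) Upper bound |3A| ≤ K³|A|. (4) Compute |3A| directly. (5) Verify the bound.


|A| = 5.
Step 1: Compute A + A by enumerating all 25 pairs.
A + A = {-8, -7, -6, -4, -3, -2, 0, 1, 2, 3, 6, 7, 12}, so |A + A| = 13.
Step 2: Doubling constant K = |A + A|/|A| = 13/5 = 13/5 ≈ 2.6000.
Step 3: Plünnecke-Ruzsa gives |3A| ≤ K³·|A| = (2.6000)³ · 5 ≈ 87.8800.
Step 4: Compute 3A = A + A + A directly by enumerating all triples (a,b,c) ∈ A³; |3A| = 24.
Step 5: Check 24 ≤ 87.8800? Yes ✓.

K = 13/5, Plünnecke-Ruzsa bound K³|A| ≈ 87.8800, |3A| = 24, inequality holds.


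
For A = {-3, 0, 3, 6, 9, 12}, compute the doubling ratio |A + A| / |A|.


|A| = 6.
Compute A + A by enumerating all 36 pairs.
A + A = {-6, -3, 0, 3, 6, 9, 12, 15, 18, 21, 24}, so |A + A| = 11.
K = |A + A| / |A| = 11/6 (already in lowest terms) ≈ 1.8333.
Reference: AP of size 6 gives K = 11/6 ≈ 1.8333; a fully generic set of size 6 gives K ≈ 3.5000.

|A| = 6, |A + A| = 11, K = 11/6.


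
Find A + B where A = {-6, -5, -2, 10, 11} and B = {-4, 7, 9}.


A + B = {a + b : a ∈ A, b ∈ B}.
Enumerate all |A|·|B| = 5·3 = 15 pairs (a, b) and collect distinct sums.
a = -6: -6+-4=-10, -6+7=1, -6+9=3
a = -5: -5+-4=-9, -5+7=2, -5+9=4
a = -2: -2+-4=-6, -2+7=5, -2+9=7
a = 10: 10+-4=6, 10+7=17, 10+9=19
a = 11: 11+-4=7, 11+7=18, 11+9=20
Collecting distinct sums: A + B = {-10, -9, -6, 1, 2, 3, 4, 5, 6, 7, 17, 18, 19, 20}
|A + B| = 14

A + B = {-10, -9, -6, 1, 2, 3, 4, 5, 6, 7, 17, 18, 19, 20}


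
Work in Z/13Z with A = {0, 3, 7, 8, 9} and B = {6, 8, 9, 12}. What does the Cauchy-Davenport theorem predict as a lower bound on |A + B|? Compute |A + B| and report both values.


Cauchy-Davenport: |A + B| ≥ min(p, |A| + |B| - 1) for A, B nonempty in Z/pZ.
|A| = 5, |B| = 4, p = 13.
CD lower bound = min(13, 5 + 4 - 1) = min(13, 8) = 8.
Compute A + B mod 13 directly:
a = 0: 0+6=6, 0+8=8, 0+9=9, 0+12=12
a = 3: 3+6=9, 3+8=11, 3+9=12, 3+12=2
a = 7: 7+6=0, 7+8=2, 7+9=3, 7+12=6
a = 8: 8+6=1, 8+8=3, 8+9=4, 8+12=7
a = 9: 9+6=2, 9+8=4, 9+9=5, 9+12=8
A + B = {0, 1, 2, 3, 4, 5, 6, 7, 8, 9, 11, 12}, so |A + B| = 12.
Verify: 12 ≥ 8? Yes ✓.

CD lower bound = 8, actual |A + B| = 12.


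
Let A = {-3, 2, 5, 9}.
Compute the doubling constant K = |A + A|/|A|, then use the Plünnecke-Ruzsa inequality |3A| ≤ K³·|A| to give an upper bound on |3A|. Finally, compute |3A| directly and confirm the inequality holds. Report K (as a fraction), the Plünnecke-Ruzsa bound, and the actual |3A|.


|A| = 4.
Step 1: Compute A + A by enumerating all 16 pairs.
A + A = {-6, -1, 2, 4, 6, 7, 10, 11, 14, 18}, so |A + A| = 10.
Step 2: Doubling constant K = |A + A|/|A| = 10/4 = 10/4 ≈ 2.5000.
Step 3: Plünnecke-Ruzsa gives |3A| ≤ K³·|A| = (2.5000)³ · 4 ≈ 62.5000.
Step 4: Compute 3A = A + A + A directly by enumerating all triples (a,b,c) ∈ A³; |3A| = 19.
Step 5: Check 19 ≤ 62.5000? Yes ✓.

K = 10/4, Plünnecke-Ruzsa bound K³|A| ≈ 62.5000, |3A| = 19, inequality holds.


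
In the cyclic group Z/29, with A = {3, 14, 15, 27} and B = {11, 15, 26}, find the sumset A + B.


Work in Z/29Z: reduce every sum a + b modulo 29.
Enumerate all 12 pairs:
a = 3: 3+11=14, 3+15=18, 3+26=0
a = 14: 14+11=25, 14+15=0, 14+26=11
a = 15: 15+11=26, 15+15=1, 15+26=12
a = 27: 27+11=9, 27+15=13, 27+26=24
Distinct residues collected: {0, 1, 9, 11, 12, 13, 14, 18, 24, 25, 26}
|A + B| = 11 (out of 29 total residues).

A + B = {0, 1, 9, 11, 12, 13, 14, 18, 24, 25, 26}


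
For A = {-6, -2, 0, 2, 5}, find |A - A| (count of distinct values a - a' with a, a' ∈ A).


A - A = {a - a' : a, a' ∈ A}; |A| = 5.
Bounds: 2|A|-1 ≤ |A - A| ≤ |A|² - |A| + 1, i.e. 9 ≤ |A - A| ≤ 21.
Note: 0 ∈ A - A always (from a - a). The set is symmetric: if d ∈ A - A then -d ∈ A - A.
Enumerate nonzero differences d = a - a' with a > a' (then include -d):
Positive differences: {2, 3, 4, 5, 6, 7, 8, 11}
Full difference set: {0} ∪ (positive diffs) ∪ (negative diffs).
|A - A| = 1 + 2·8 = 17 (matches direct enumeration: 17).

|A - A| = 17


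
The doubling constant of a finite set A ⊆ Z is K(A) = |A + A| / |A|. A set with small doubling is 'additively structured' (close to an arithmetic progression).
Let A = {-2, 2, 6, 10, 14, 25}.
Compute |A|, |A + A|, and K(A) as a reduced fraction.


|A| = 6.
Compute A + A by enumerating all 36 pairs.
A + A = {-4, 0, 4, 8, 12, 16, 20, 23, 24, 27, 28, 31, 35, 39, 50}, so |A + A| = 15.
K = |A + A| / |A| = 15/6 = 5/2 ≈ 2.5000.
Reference: AP of size 6 gives K = 11/6 ≈ 1.8333; a fully generic set of size 6 gives K ≈ 3.5000.

|A| = 6, |A + A| = 15, K = 15/6 = 5/2.


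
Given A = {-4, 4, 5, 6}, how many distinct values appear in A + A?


A + A = {a + a' : a, a' ∈ A}; |A| = 4.
General bounds: 2|A| - 1 ≤ |A + A| ≤ |A|(|A|+1)/2, i.e. 7 ≤ |A + A| ≤ 10.
Lower bound 2|A|-1 is attained iff A is an arithmetic progression.
Enumerate sums a + a' for a ≤ a' (symmetric, so this suffices):
a = -4: -4+-4=-8, -4+4=0, -4+5=1, -4+6=2
a = 4: 4+4=8, 4+5=9, 4+6=10
a = 5: 5+5=10, 5+6=11
a = 6: 6+6=12
Distinct sums: {-8, 0, 1, 2, 8, 9, 10, 11, 12}
|A + A| = 9

|A + A| = 9


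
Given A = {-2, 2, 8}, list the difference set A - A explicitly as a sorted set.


A - A = {a - a' : a, a' ∈ A}.
Compute a - a' for each ordered pair (a, a'):
a = -2: -2--2=0, -2-2=-4, -2-8=-10
a = 2: 2--2=4, 2-2=0, 2-8=-6
a = 8: 8--2=10, 8-2=6, 8-8=0
Collecting distinct values (and noting 0 appears from a-a):
A - A = {-10, -6, -4, 0, 4, 6, 10}
|A - A| = 7

A - A = {-10, -6, -4, 0, 4, 6, 10}


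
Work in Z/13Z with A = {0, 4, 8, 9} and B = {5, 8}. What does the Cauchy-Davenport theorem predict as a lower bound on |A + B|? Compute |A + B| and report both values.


Cauchy-Davenport: |A + B| ≥ min(p, |A| + |B| - 1) for A, B nonempty in Z/pZ.
|A| = 4, |B| = 2, p = 13.
CD lower bound = min(13, 4 + 2 - 1) = min(13, 5) = 5.
Compute A + B mod 13 directly:
a = 0: 0+5=5, 0+8=8
a = 4: 4+5=9, 4+8=12
a = 8: 8+5=0, 8+8=3
a = 9: 9+5=1, 9+8=4
A + B = {0, 1, 3, 4, 5, 8, 9, 12}, so |A + B| = 8.
Verify: 8 ≥ 5? Yes ✓.

CD lower bound = 5, actual |A + B| = 8.


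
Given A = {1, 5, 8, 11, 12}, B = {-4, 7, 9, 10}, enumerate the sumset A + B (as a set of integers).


A + B = {a + b : a ∈ A, b ∈ B}.
Enumerate all |A|·|B| = 5·4 = 20 pairs (a, b) and collect distinct sums.
a = 1: 1+-4=-3, 1+7=8, 1+9=10, 1+10=11
a = 5: 5+-4=1, 5+7=12, 5+9=14, 5+10=15
a = 8: 8+-4=4, 8+7=15, 8+9=17, 8+10=18
a = 11: 11+-4=7, 11+7=18, 11+9=20, 11+10=21
a = 12: 12+-4=8, 12+7=19, 12+9=21, 12+10=22
Collecting distinct sums: A + B = {-3, 1, 4, 7, 8, 10, 11, 12, 14, 15, 17, 18, 19, 20, 21, 22}
|A + B| = 16

A + B = {-3, 1, 4, 7, 8, 10, 11, 12, 14, 15, 17, 18, 19, 20, 21, 22}


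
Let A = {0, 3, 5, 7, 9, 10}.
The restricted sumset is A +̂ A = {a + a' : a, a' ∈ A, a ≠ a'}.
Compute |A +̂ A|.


Restricted sumset: A +̂ A = {a + a' : a ∈ A, a' ∈ A, a ≠ a'}.
Equivalently, take A + A and drop any sum 2a that is achievable ONLY as a + a for a ∈ A (i.e. sums representable only with equal summands).
Enumerate pairs (a, a') with a < a' (symmetric, so each unordered pair gives one sum; this covers all a ≠ a'):
  0 + 3 = 3
  0 + 5 = 5
  0 + 7 = 7
  0 + 9 = 9
  0 + 10 = 10
  3 + 5 = 8
  3 + 7 = 10
  3 + 9 = 12
  3 + 10 = 13
  5 + 7 = 12
  5 + 9 = 14
  5 + 10 = 15
  7 + 9 = 16
  7 + 10 = 17
  9 + 10 = 19
Collected distinct sums: {3, 5, 7, 8, 9, 10, 12, 13, 14, 15, 16, 17, 19}
|A +̂ A| = 13
(Reference bound: |A +̂ A| ≥ 2|A| - 3 for |A| ≥ 2, with |A| = 6 giving ≥ 9.)

|A +̂ A| = 13


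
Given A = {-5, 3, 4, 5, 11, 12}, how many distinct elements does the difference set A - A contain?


A - A = {a - a' : a, a' ∈ A}; |A| = 6.
Bounds: 2|A|-1 ≤ |A - A| ≤ |A|² - |A| + 1, i.e. 11 ≤ |A - A| ≤ 31.
Note: 0 ∈ A - A always (from a - a). The set is symmetric: if d ∈ A - A then -d ∈ A - A.
Enumerate nonzero differences d = a - a' with a > a' (then include -d):
Positive differences: {1, 2, 6, 7, 8, 9, 10, 16, 17}
Full difference set: {0} ∪ (positive diffs) ∪ (negative diffs).
|A - A| = 1 + 2·9 = 19 (matches direct enumeration: 19).

|A - A| = 19


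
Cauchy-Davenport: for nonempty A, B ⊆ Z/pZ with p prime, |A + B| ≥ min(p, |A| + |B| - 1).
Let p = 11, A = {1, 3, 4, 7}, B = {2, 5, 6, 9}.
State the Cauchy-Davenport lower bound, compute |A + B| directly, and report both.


Cauchy-Davenport: |A + B| ≥ min(p, |A| + |B| - 1) for A, B nonempty in Z/pZ.
|A| = 4, |B| = 4, p = 11.
CD lower bound = min(11, 4 + 4 - 1) = min(11, 7) = 7.
Compute A + B mod 11 directly:
a = 1: 1+2=3, 1+5=6, 1+6=7, 1+9=10
a = 3: 3+2=5, 3+5=8, 3+6=9, 3+9=1
a = 4: 4+2=6, 4+5=9, 4+6=10, 4+9=2
a = 7: 7+2=9, 7+5=1, 7+6=2, 7+9=5
A + B = {1, 2, 3, 5, 6, 7, 8, 9, 10}, so |A + B| = 9.
Verify: 9 ≥ 7? Yes ✓.

CD lower bound = 7, actual |A + B| = 9.


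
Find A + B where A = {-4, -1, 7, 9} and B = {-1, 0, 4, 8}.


A + B = {a + b : a ∈ A, b ∈ B}.
Enumerate all |A|·|B| = 4·4 = 16 pairs (a, b) and collect distinct sums.
a = -4: -4+-1=-5, -4+0=-4, -4+4=0, -4+8=4
a = -1: -1+-1=-2, -1+0=-1, -1+4=3, -1+8=7
a = 7: 7+-1=6, 7+0=7, 7+4=11, 7+8=15
a = 9: 9+-1=8, 9+0=9, 9+4=13, 9+8=17
Collecting distinct sums: A + B = {-5, -4, -2, -1, 0, 3, 4, 6, 7, 8, 9, 11, 13, 15, 17}
|A + B| = 15

A + B = {-5, -4, -2, -1, 0, 3, 4, 6, 7, 8, 9, 11, 13, 15, 17}


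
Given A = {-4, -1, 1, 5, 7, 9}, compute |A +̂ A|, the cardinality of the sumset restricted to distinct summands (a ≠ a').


Restricted sumset: A +̂ A = {a + a' : a ∈ A, a' ∈ A, a ≠ a'}.
Equivalently, take A + A and drop any sum 2a that is achievable ONLY as a + a for a ∈ A (i.e. sums representable only with equal summands).
Enumerate pairs (a, a') with a < a' (symmetric, so each unordered pair gives one sum; this covers all a ≠ a'):
  -4 + -1 = -5
  -4 + 1 = -3
  -4 + 5 = 1
  -4 + 7 = 3
  -4 + 9 = 5
  -1 + 1 = 0
  -1 + 5 = 4
  -1 + 7 = 6
  -1 + 9 = 8
  1 + 5 = 6
  1 + 7 = 8
  1 + 9 = 10
  5 + 7 = 12
  5 + 9 = 14
  7 + 9 = 16
Collected distinct sums: {-5, -3, 0, 1, 3, 4, 5, 6, 8, 10, 12, 14, 16}
|A +̂ A| = 13
(Reference bound: |A +̂ A| ≥ 2|A| - 3 for |A| ≥ 2, with |A| = 6 giving ≥ 9.)

|A +̂ A| = 13


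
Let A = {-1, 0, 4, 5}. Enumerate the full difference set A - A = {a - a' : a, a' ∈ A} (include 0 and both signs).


A - A = {a - a' : a, a' ∈ A}.
Compute a - a' for each ordered pair (a, a'):
a = -1: -1--1=0, -1-0=-1, -1-4=-5, -1-5=-6
a = 0: 0--1=1, 0-0=0, 0-4=-4, 0-5=-5
a = 4: 4--1=5, 4-0=4, 4-4=0, 4-5=-1
a = 5: 5--1=6, 5-0=5, 5-4=1, 5-5=0
Collecting distinct values (and noting 0 appears from a-a):
A - A = {-6, -5, -4, -1, 0, 1, 4, 5, 6}
|A - A| = 9

A - A = {-6, -5, -4, -1, 0, 1, 4, 5, 6}


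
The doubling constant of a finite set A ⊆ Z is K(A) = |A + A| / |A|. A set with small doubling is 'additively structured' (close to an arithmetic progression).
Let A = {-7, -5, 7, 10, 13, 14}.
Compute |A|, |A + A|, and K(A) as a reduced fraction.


|A| = 6.
Compute A + A by enumerating all 36 pairs.
A + A = {-14, -12, -10, 0, 2, 3, 5, 6, 7, 8, 9, 14, 17, 20, 21, 23, 24, 26, 27, 28}, so |A + A| = 20.
K = |A + A| / |A| = 20/6 = 10/3 ≈ 3.3333.
Reference: AP of size 6 gives K = 11/6 ≈ 1.8333; a fully generic set of size 6 gives K ≈ 3.5000.

|A| = 6, |A + A| = 20, K = 20/6 = 10/3.


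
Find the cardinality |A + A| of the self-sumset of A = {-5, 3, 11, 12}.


A + A = {a + a' : a, a' ∈ A}; |A| = 4.
General bounds: 2|A| - 1 ≤ |A + A| ≤ |A|(|A|+1)/2, i.e. 7 ≤ |A + A| ≤ 10.
Lower bound 2|A|-1 is attained iff A is an arithmetic progression.
Enumerate sums a + a' for a ≤ a' (symmetric, so this suffices):
a = -5: -5+-5=-10, -5+3=-2, -5+11=6, -5+12=7
a = 3: 3+3=6, 3+11=14, 3+12=15
a = 11: 11+11=22, 11+12=23
a = 12: 12+12=24
Distinct sums: {-10, -2, 6, 7, 14, 15, 22, 23, 24}
|A + A| = 9

|A + A| = 9


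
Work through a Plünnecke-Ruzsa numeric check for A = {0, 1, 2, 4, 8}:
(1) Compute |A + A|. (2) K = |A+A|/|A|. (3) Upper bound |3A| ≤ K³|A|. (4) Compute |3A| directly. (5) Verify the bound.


|A| = 5.
Step 1: Compute A + A by enumerating all 25 pairs.
A + A = {0, 1, 2, 3, 4, 5, 6, 8, 9, 10, 12, 16}, so |A + A| = 12.
Step 2: Doubling constant K = |A + A|/|A| = 12/5 = 12/5 ≈ 2.4000.
Step 3: Plünnecke-Ruzsa gives |3A| ≤ K³·|A| = (2.4000)³ · 5 ≈ 69.1200.
Step 4: Compute 3A = A + A + A directly by enumerating all triples (a,b,c) ∈ A³; |3A| = 20.
Step 5: Check 20 ≤ 69.1200? Yes ✓.

K = 12/5, Plünnecke-Ruzsa bound K³|A| ≈ 69.1200, |3A| = 20, inequality holds.


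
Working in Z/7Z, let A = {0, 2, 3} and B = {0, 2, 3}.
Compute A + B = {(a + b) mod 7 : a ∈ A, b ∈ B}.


Work in Z/7Z: reduce every sum a + b modulo 7.
Enumerate all 9 pairs:
a = 0: 0+0=0, 0+2=2, 0+3=3
a = 2: 2+0=2, 2+2=4, 2+3=5
a = 3: 3+0=3, 3+2=5, 3+3=6
Distinct residues collected: {0, 2, 3, 4, 5, 6}
|A + B| = 6 (out of 7 total residues).

A + B = {0, 2, 3, 4, 5, 6}


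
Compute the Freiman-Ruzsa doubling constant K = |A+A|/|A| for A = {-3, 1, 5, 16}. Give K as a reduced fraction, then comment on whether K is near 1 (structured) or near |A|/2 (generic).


|A| = 4.
Compute A + A by enumerating all 16 pairs.
A + A = {-6, -2, 2, 6, 10, 13, 17, 21, 32}, so |A + A| = 9.
K = |A + A| / |A| = 9/4 (already in lowest terms) ≈ 2.2500.
Reference: AP of size 4 gives K = 7/4 ≈ 1.7500; a fully generic set of size 4 gives K ≈ 2.5000.

|A| = 4, |A + A| = 9, K = 9/4.


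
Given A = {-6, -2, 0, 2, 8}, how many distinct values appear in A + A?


A + A = {a + a' : a, a' ∈ A}; |A| = 5.
General bounds: 2|A| - 1 ≤ |A + A| ≤ |A|(|A|+1)/2, i.e. 9 ≤ |A + A| ≤ 15.
Lower bound 2|A|-1 is attained iff A is an arithmetic progression.
Enumerate sums a + a' for a ≤ a' (symmetric, so this suffices):
a = -6: -6+-6=-12, -6+-2=-8, -6+0=-6, -6+2=-4, -6+8=2
a = -2: -2+-2=-4, -2+0=-2, -2+2=0, -2+8=6
a = 0: 0+0=0, 0+2=2, 0+8=8
a = 2: 2+2=4, 2+8=10
a = 8: 8+8=16
Distinct sums: {-12, -8, -6, -4, -2, 0, 2, 4, 6, 8, 10, 16}
|A + A| = 12

|A + A| = 12


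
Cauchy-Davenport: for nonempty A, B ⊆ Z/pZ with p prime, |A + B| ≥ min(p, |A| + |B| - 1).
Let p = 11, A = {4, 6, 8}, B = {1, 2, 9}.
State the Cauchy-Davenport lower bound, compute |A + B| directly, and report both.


Cauchy-Davenport: |A + B| ≥ min(p, |A| + |B| - 1) for A, B nonempty in Z/pZ.
|A| = 3, |B| = 3, p = 11.
CD lower bound = min(11, 3 + 3 - 1) = min(11, 5) = 5.
Compute A + B mod 11 directly:
a = 4: 4+1=5, 4+2=6, 4+9=2
a = 6: 6+1=7, 6+2=8, 6+9=4
a = 8: 8+1=9, 8+2=10, 8+9=6
A + B = {2, 4, 5, 6, 7, 8, 9, 10}, so |A + B| = 8.
Verify: 8 ≥ 5? Yes ✓.

CD lower bound = 5, actual |A + B| = 8.


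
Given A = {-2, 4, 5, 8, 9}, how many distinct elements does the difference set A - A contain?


A - A = {a - a' : a, a' ∈ A}; |A| = 5.
Bounds: 2|A|-1 ≤ |A - A| ≤ |A|² - |A| + 1, i.e. 9 ≤ |A - A| ≤ 21.
Note: 0 ∈ A - A always (from a - a). The set is symmetric: if d ∈ A - A then -d ∈ A - A.
Enumerate nonzero differences d = a - a' with a > a' (then include -d):
Positive differences: {1, 3, 4, 5, 6, 7, 10, 11}
Full difference set: {0} ∪ (positive diffs) ∪ (negative diffs).
|A - A| = 1 + 2·8 = 17 (matches direct enumeration: 17).

|A - A| = 17


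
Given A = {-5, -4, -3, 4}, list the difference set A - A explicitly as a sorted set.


A - A = {a - a' : a, a' ∈ A}.
Compute a - a' for each ordered pair (a, a'):
a = -5: -5--5=0, -5--4=-1, -5--3=-2, -5-4=-9
a = -4: -4--5=1, -4--4=0, -4--3=-1, -4-4=-8
a = -3: -3--5=2, -3--4=1, -3--3=0, -3-4=-7
a = 4: 4--5=9, 4--4=8, 4--3=7, 4-4=0
Collecting distinct values (and noting 0 appears from a-a):
A - A = {-9, -8, -7, -2, -1, 0, 1, 2, 7, 8, 9}
|A - A| = 11

A - A = {-9, -8, -7, -2, -1, 0, 1, 2, 7, 8, 9}


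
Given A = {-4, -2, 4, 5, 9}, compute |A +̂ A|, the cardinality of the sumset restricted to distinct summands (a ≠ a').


Restricted sumset: A +̂ A = {a + a' : a ∈ A, a' ∈ A, a ≠ a'}.
Equivalently, take A + A and drop any sum 2a that is achievable ONLY as a + a for a ∈ A (i.e. sums representable only with equal summands).
Enumerate pairs (a, a') with a < a' (symmetric, so each unordered pair gives one sum; this covers all a ≠ a'):
  -4 + -2 = -6
  -4 + 4 = 0
  -4 + 5 = 1
  -4 + 9 = 5
  -2 + 4 = 2
  -2 + 5 = 3
  -2 + 9 = 7
  4 + 5 = 9
  4 + 9 = 13
  5 + 9 = 14
Collected distinct sums: {-6, 0, 1, 2, 3, 5, 7, 9, 13, 14}
|A +̂ A| = 10
(Reference bound: |A +̂ A| ≥ 2|A| - 3 for |A| ≥ 2, with |A| = 5 giving ≥ 7.)

|A +̂ A| = 10


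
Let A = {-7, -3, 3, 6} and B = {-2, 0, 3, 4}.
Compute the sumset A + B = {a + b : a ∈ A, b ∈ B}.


A + B = {a + b : a ∈ A, b ∈ B}.
Enumerate all |A|·|B| = 4·4 = 16 pairs (a, b) and collect distinct sums.
a = -7: -7+-2=-9, -7+0=-7, -7+3=-4, -7+4=-3
a = -3: -3+-2=-5, -3+0=-3, -3+3=0, -3+4=1
a = 3: 3+-2=1, 3+0=3, 3+3=6, 3+4=7
a = 6: 6+-2=4, 6+0=6, 6+3=9, 6+4=10
Collecting distinct sums: A + B = {-9, -7, -5, -4, -3, 0, 1, 3, 4, 6, 7, 9, 10}
|A + B| = 13

A + B = {-9, -7, -5, -4, -3, 0, 1, 3, 4, 6, 7, 9, 10}


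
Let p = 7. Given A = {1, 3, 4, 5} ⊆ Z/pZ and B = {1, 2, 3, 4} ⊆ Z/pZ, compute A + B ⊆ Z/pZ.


Work in Z/7Z: reduce every sum a + b modulo 7.
Enumerate all 16 pairs:
a = 1: 1+1=2, 1+2=3, 1+3=4, 1+4=5
a = 3: 3+1=4, 3+2=5, 3+3=6, 3+4=0
a = 4: 4+1=5, 4+2=6, 4+3=0, 4+4=1
a = 5: 5+1=6, 5+2=0, 5+3=1, 5+4=2
Distinct residues collected: {0, 1, 2, 3, 4, 5, 6}
|A + B| = 7 (out of 7 total residues).

A + B = {0, 1, 2, 3, 4, 5, 6}


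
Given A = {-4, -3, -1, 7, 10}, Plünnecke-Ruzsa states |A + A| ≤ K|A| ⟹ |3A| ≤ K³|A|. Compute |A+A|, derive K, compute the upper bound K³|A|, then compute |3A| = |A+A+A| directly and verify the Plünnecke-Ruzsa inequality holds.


|A| = 5.
Step 1: Compute A + A by enumerating all 25 pairs.
A + A = {-8, -7, -6, -5, -4, -2, 3, 4, 6, 7, 9, 14, 17, 20}, so |A + A| = 14.
Step 2: Doubling constant K = |A + A|/|A| = 14/5 = 14/5 ≈ 2.8000.
Step 3: Plünnecke-Ruzsa gives |3A| ≤ K³·|A| = (2.8000)³ · 5 ≈ 109.7600.
Step 4: Compute 3A = A + A + A directly by enumerating all triples (a,b,c) ∈ A³; |3A| = 29.
Step 5: Check 29 ≤ 109.7600? Yes ✓.

K = 14/5, Plünnecke-Ruzsa bound K³|A| ≈ 109.7600, |3A| = 29, inequality holds.


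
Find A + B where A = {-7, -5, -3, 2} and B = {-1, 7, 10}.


A + B = {a + b : a ∈ A, b ∈ B}.
Enumerate all |A|·|B| = 4·3 = 12 pairs (a, b) and collect distinct sums.
a = -7: -7+-1=-8, -7+7=0, -7+10=3
a = -5: -5+-1=-6, -5+7=2, -5+10=5
a = -3: -3+-1=-4, -3+7=4, -3+10=7
a = 2: 2+-1=1, 2+7=9, 2+10=12
Collecting distinct sums: A + B = {-8, -6, -4, 0, 1, 2, 3, 4, 5, 7, 9, 12}
|A + B| = 12

A + B = {-8, -6, -4, 0, 1, 2, 3, 4, 5, 7, 9, 12}


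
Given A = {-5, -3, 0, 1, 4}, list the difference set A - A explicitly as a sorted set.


A - A = {a - a' : a, a' ∈ A}.
Compute a - a' for each ordered pair (a, a'):
a = -5: -5--5=0, -5--3=-2, -5-0=-5, -5-1=-6, -5-4=-9
a = -3: -3--5=2, -3--3=0, -3-0=-3, -3-1=-4, -3-4=-7
a = 0: 0--5=5, 0--3=3, 0-0=0, 0-1=-1, 0-4=-4
a = 1: 1--5=6, 1--3=4, 1-0=1, 1-1=0, 1-4=-3
a = 4: 4--5=9, 4--3=7, 4-0=4, 4-1=3, 4-4=0
Collecting distinct values (and noting 0 appears from a-a):
A - A = {-9, -7, -6, -5, -4, -3, -2, -1, 0, 1, 2, 3, 4, 5, 6, 7, 9}
|A - A| = 17

A - A = {-9, -7, -6, -5, -4, -3, -2, -1, 0, 1, 2, 3, 4, 5, 6, 7, 9}


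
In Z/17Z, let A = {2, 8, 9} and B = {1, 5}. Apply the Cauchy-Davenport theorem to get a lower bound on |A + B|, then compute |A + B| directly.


Cauchy-Davenport: |A + B| ≥ min(p, |A| + |B| - 1) for A, B nonempty in Z/pZ.
|A| = 3, |B| = 2, p = 17.
CD lower bound = min(17, 3 + 2 - 1) = min(17, 4) = 4.
Compute A + B mod 17 directly:
a = 2: 2+1=3, 2+5=7
a = 8: 8+1=9, 8+5=13
a = 9: 9+1=10, 9+5=14
A + B = {3, 7, 9, 10, 13, 14}, so |A + B| = 6.
Verify: 6 ≥ 4? Yes ✓.

CD lower bound = 4, actual |A + B| = 6.


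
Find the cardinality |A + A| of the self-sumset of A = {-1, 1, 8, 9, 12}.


A + A = {a + a' : a, a' ∈ A}; |A| = 5.
General bounds: 2|A| - 1 ≤ |A + A| ≤ |A|(|A|+1)/2, i.e. 9 ≤ |A + A| ≤ 15.
Lower bound 2|A|-1 is attained iff A is an arithmetic progression.
Enumerate sums a + a' for a ≤ a' (symmetric, so this suffices):
a = -1: -1+-1=-2, -1+1=0, -1+8=7, -1+9=8, -1+12=11
a = 1: 1+1=2, 1+8=9, 1+9=10, 1+12=13
a = 8: 8+8=16, 8+9=17, 8+12=20
a = 9: 9+9=18, 9+12=21
a = 12: 12+12=24
Distinct sums: {-2, 0, 2, 7, 8, 9, 10, 11, 13, 16, 17, 18, 20, 21, 24}
|A + A| = 15

|A + A| = 15


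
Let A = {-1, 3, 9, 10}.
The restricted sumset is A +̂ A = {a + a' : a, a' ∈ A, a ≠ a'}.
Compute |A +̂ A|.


Restricted sumset: A +̂ A = {a + a' : a ∈ A, a' ∈ A, a ≠ a'}.
Equivalently, take A + A and drop any sum 2a that is achievable ONLY as a + a for a ∈ A (i.e. sums representable only with equal summands).
Enumerate pairs (a, a') with a < a' (symmetric, so each unordered pair gives one sum; this covers all a ≠ a'):
  -1 + 3 = 2
  -1 + 9 = 8
  -1 + 10 = 9
  3 + 9 = 12
  3 + 10 = 13
  9 + 10 = 19
Collected distinct sums: {2, 8, 9, 12, 13, 19}
|A +̂ A| = 6
(Reference bound: |A +̂ A| ≥ 2|A| - 3 for |A| ≥ 2, with |A| = 4 giving ≥ 5.)

|A +̂ A| = 6


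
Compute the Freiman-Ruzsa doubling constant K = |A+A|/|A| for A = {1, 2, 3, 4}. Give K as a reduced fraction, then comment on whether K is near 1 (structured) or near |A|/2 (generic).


|A| = 4.
Compute A + A by enumerating all 16 pairs.
A + A = {2, 3, 4, 5, 6, 7, 8}, so |A + A| = 7.
K = |A + A| / |A| = 7/4 (already in lowest terms) ≈ 1.7500.
Reference: AP of size 4 gives K = 7/4 ≈ 1.7500; a fully generic set of size 4 gives K ≈ 2.5000.

|A| = 4, |A + A| = 7, K = 7/4.


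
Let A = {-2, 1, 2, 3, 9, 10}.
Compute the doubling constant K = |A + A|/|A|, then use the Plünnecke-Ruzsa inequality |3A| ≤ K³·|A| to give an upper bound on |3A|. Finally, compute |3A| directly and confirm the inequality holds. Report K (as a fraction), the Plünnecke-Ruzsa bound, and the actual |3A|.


|A| = 6.
Step 1: Compute A + A by enumerating all 36 pairs.
A + A = {-4, -1, 0, 1, 2, 3, 4, 5, 6, 7, 8, 10, 11, 12, 13, 18, 19, 20}, so |A + A| = 18.
Step 2: Doubling constant K = |A + A|/|A| = 18/6 = 18/6 ≈ 3.0000.
Step 3: Plünnecke-Ruzsa gives |3A| ≤ K³·|A| = (3.0000)³ · 6 ≈ 162.0000.
Step 4: Compute 3A = A + A + A directly by enumerating all triples (a,b,c) ∈ A³; |3A| = 32.
Step 5: Check 32 ≤ 162.0000? Yes ✓.

K = 18/6, Plünnecke-Ruzsa bound K³|A| ≈ 162.0000, |3A| = 32, inequality holds.


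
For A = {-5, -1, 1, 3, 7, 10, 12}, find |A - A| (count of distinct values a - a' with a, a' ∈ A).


A - A = {a - a' : a, a' ∈ A}; |A| = 7.
Bounds: 2|A|-1 ≤ |A - A| ≤ |A|² - |A| + 1, i.e. 13 ≤ |A - A| ≤ 43.
Note: 0 ∈ A - A always (from a - a). The set is symmetric: if d ∈ A - A then -d ∈ A - A.
Enumerate nonzero differences d = a - a' with a > a' (then include -d):
Positive differences: {2, 3, 4, 5, 6, 7, 8, 9, 11, 12, 13, 15, 17}
Full difference set: {0} ∪ (positive diffs) ∪ (negative diffs).
|A - A| = 1 + 2·13 = 27 (matches direct enumeration: 27).

|A - A| = 27


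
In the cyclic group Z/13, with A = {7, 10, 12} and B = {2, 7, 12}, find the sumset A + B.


Work in Z/13Z: reduce every sum a + b modulo 13.
Enumerate all 9 pairs:
a = 7: 7+2=9, 7+7=1, 7+12=6
a = 10: 10+2=12, 10+7=4, 10+12=9
a = 12: 12+2=1, 12+7=6, 12+12=11
Distinct residues collected: {1, 4, 6, 9, 11, 12}
|A + B| = 6 (out of 13 total residues).

A + B = {1, 4, 6, 9, 11, 12}


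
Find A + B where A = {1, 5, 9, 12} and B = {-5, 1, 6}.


A + B = {a + b : a ∈ A, b ∈ B}.
Enumerate all |A|·|B| = 4·3 = 12 pairs (a, b) and collect distinct sums.
a = 1: 1+-5=-4, 1+1=2, 1+6=7
a = 5: 5+-5=0, 5+1=6, 5+6=11
a = 9: 9+-5=4, 9+1=10, 9+6=15
a = 12: 12+-5=7, 12+1=13, 12+6=18
Collecting distinct sums: A + B = {-4, 0, 2, 4, 6, 7, 10, 11, 13, 15, 18}
|A + B| = 11

A + B = {-4, 0, 2, 4, 6, 7, 10, 11, 13, 15, 18}


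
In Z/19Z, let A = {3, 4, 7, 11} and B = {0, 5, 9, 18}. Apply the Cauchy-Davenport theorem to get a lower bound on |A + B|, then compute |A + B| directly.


Cauchy-Davenport: |A + B| ≥ min(p, |A| + |B| - 1) for A, B nonempty in Z/pZ.
|A| = 4, |B| = 4, p = 19.
CD lower bound = min(19, 4 + 4 - 1) = min(19, 7) = 7.
Compute A + B mod 19 directly:
a = 3: 3+0=3, 3+5=8, 3+9=12, 3+18=2
a = 4: 4+0=4, 4+5=9, 4+9=13, 4+18=3
a = 7: 7+0=7, 7+5=12, 7+9=16, 7+18=6
a = 11: 11+0=11, 11+5=16, 11+9=1, 11+18=10
A + B = {1, 2, 3, 4, 6, 7, 8, 9, 10, 11, 12, 13, 16}, so |A + B| = 13.
Verify: 13 ≥ 7? Yes ✓.

CD lower bound = 7, actual |A + B| = 13.


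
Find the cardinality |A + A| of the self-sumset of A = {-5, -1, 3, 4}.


A + A = {a + a' : a, a' ∈ A}; |A| = 4.
General bounds: 2|A| - 1 ≤ |A + A| ≤ |A|(|A|+1)/2, i.e. 7 ≤ |A + A| ≤ 10.
Lower bound 2|A|-1 is attained iff A is an arithmetic progression.
Enumerate sums a + a' for a ≤ a' (symmetric, so this suffices):
a = -5: -5+-5=-10, -5+-1=-6, -5+3=-2, -5+4=-1
a = -1: -1+-1=-2, -1+3=2, -1+4=3
a = 3: 3+3=6, 3+4=7
a = 4: 4+4=8
Distinct sums: {-10, -6, -2, -1, 2, 3, 6, 7, 8}
|A + A| = 9

|A + A| = 9


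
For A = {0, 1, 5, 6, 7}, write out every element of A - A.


A - A = {a - a' : a, a' ∈ A}.
Compute a - a' for each ordered pair (a, a'):
a = 0: 0-0=0, 0-1=-1, 0-5=-5, 0-6=-6, 0-7=-7
a = 1: 1-0=1, 1-1=0, 1-5=-4, 1-6=-5, 1-7=-6
a = 5: 5-0=5, 5-1=4, 5-5=0, 5-6=-1, 5-7=-2
a = 6: 6-0=6, 6-1=5, 6-5=1, 6-6=0, 6-7=-1
a = 7: 7-0=7, 7-1=6, 7-5=2, 7-6=1, 7-7=0
Collecting distinct values (and noting 0 appears from a-a):
A - A = {-7, -6, -5, -4, -2, -1, 0, 1, 2, 4, 5, 6, 7}
|A - A| = 13

A - A = {-7, -6, -5, -4, -2, -1, 0, 1, 2, 4, 5, 6, 7}


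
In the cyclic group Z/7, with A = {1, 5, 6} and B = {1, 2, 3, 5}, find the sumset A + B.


Work in Z/7Z: reduce every sum a + b modulo 7.
Enumerate all 12 pairs:
a = 1: 1+1=2, 1+2=3, 1+3=4, 1+5=6
a = 5: 5+1=6, 5+2=0, 5+3=1, 5+5=3
a = 6: 6+1=0, 6+2=1, 6+3=2, 6+5=4
Distinct residues collected: {0, 1, 2, 3, 4, 6}
|A + B| = 6 (out of 7 total residues).

A + B = {0, 1, 2, 3, 4, 6}


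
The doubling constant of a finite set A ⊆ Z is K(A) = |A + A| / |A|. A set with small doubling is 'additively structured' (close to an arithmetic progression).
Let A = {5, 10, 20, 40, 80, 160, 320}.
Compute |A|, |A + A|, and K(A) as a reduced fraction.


|A| = 7.
Compute A + A by enumerating all 49 pairs.
A + A = {10, 15, 20, 25, 30, 40, 45, 50, 60, 80, 85, 90, 100, 120, 160, 165, 170, 180, 200, 240, 320, 325, 330, 340, 360, 400, 480, 640}, so |A + A| = 28.
K = |A + A| / |A| = 28/7 = 4/1 ≈ 4.0000.
Reference: AP of size 7 gives K = 13/7 ≈ 1.8571; a fully generic set of size 7 gives K ≈ 4.0000.

|A| = 7, |A + A| = 28, K = 28/7 = 4/1.


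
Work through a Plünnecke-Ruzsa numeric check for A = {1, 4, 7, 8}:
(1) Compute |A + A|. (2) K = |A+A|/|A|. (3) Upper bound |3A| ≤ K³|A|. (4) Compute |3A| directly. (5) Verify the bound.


|A| = 4.
Step 1: Compute A + A by enumerating all 16 pairs.
A + A = {2, 5, 8, 9, 11, 12, 14, 15, 16}, so |A + A| = 9.
Step 2: Doubling constant K = |A + A|/|A| = 9/4 = 9/4 ≈ 2.2500.
Step 3: Plünnecke-Ruzsa gives |3A| ≤ K³·|A| = (2.2500)³ · 4 ≈ 45.5625.
Step 4: Compute 3A = A + A + A directly by enumerating all triples (a,b,c) ∈ A³; |3A| = 16.
Step 5: Check 16 ≤ 45.5625? Yes ✓.

K = 9/4, Plünnecke-Ruzsa bound K³|A| ≈ 45.5625, |3A| = 16, inequality holds.


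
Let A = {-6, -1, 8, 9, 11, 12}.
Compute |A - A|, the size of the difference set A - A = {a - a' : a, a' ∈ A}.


A - A = {a - a' : a, a' ∈ A}; |A| = 6.
Bounds: 2|A|-1 ≤ |A - A| ≤ |A|² - |A| + 1, i.e. 11 ≤ |A - A| ≤ 31.
Note: 0 ∈ A - A always (from a - a). The set is symmetric: if d ∈ A - A then -d ∈ A - A.
Enumerate nonzero differences d = a - a' with a > a' (then include -d):
Positive differences: {1, 2, 3, 4, 5, 9, 10, 12, 13, 14, 15, 17, 18}
Full difference set: {0} ∪ (positive diffs) ∪ (negative diffs).
|A - A| = 1 + 2·13 = 27 (matches direct enumeration: 27).

|A - A| = 27


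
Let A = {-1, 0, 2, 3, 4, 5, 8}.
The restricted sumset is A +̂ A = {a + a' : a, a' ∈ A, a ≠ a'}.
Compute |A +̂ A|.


Restricted sumset: A +̂ A = {a + a' : a ∈ A, a' ∈ A, a ≠ a'}.
Equivalently, take A + A and drop any sum 2a that is achievable ONLY as a + a for a ∈ A (i.e. sums representable only with equal summands).
Enumerate pairs (a, a') with a < a' (symmetric, so each unordered pair gives one sum; this covers all a ≠ a'):
  -1 + 0 = -1
  -1 + 2 = 1
  -1 + 3 = 2
  -1 + 4 = 3
  -1 + 5 = 4
  -1 + 8 = 7
  0 + 2 = 2
  0 + 3 = 3
  0 + 4 = 4
  0 + 5 = 5
  0 + 8 = 8
  2 + 3 = 5
  2 + 4 = 6
  2 + 5 = 7
  2 + 8 = 10
  3 + 4 = 7
  3 + 5 = 8
  3 + 8 = 11
  4 + 5 = 9
  4 + 8 = 12
  5 + 8 = 13
Collected distinct sums: {-1, 1, 2, 3, 4, 5, 6, 7, 8, 9, 10, 11, 12, 13}
|A +̂ A| = 14
(Reference bound: |A +̂ A| ≥ 2|A| - 3 for |A| ≥ 2, with |A| = 7 giving ≥ 11.)

|A +̂ A| = 14


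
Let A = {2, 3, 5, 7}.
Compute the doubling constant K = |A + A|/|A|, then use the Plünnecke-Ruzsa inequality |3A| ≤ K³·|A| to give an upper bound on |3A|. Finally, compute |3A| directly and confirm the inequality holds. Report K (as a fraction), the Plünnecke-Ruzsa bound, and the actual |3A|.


|A| = 4.
Step 1: Compute A + A by enumerating all 16 pairs.
A + A = {4, 5, 6, 7, 8, 9, 10, 12, 14}, so |A + A| = 9.
Step 2: Doubling constant K = |A + A|/|A| = 9/4 = 9/4 ≈ 2.2500.
Step 3: Plünnecke-Ruzsa gives |3A| ≤ K³·|A| = (2.2500)³ · 4 ≈ 45.5625.
Step 4: Compute 3A = A + A + A directly by enumerating all triples (a,b,c) ∈ A³; |3A| = 14.
Step 5: Check 14 ≤ 45.5625? Yes ✓.

K = 9/4, Plünnecke-Ruzsa bound K³|A| ≈ 45.5625, |3A| = 14, inequality holds.


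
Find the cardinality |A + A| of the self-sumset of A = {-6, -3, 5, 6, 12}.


A + A = {a + a' : a, a' ∈ A}; |A| = 5.
General bounds: 2|A| - 1 ≤ |A + A| ≤ |A|(|A|+1)/2, i.e. 9 ≤ |A + A| ≤ 15.
Lower bound 2|A|-1 is attained iff A is an arithmetic progression.
Enumerate sums a + a' for a ≤ a' (symmetric, so this suffices):
a = -6: -6+-6=-12, -6+-3=-9, -6+5=-1, -6+6=0, -6+12=6
a = -3: -3+-3=-6, -3+5=2, -3+6=3, -3+12=9
a = 5: 5+5=10, 5+6=11, 5+12=17
a = 6: 6+6=12, 6+12=18
a = 12: 12+12=24
Distinct sums: {-12, -9, -6, -1, 0, 2, 3, 6, 9, 10, 11, 12, 17, 18, 24}
|A + A| = 15

|A + A| = 15


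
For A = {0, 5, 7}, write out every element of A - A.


A - A = {a - a' : a, a' ∈ A}.
Compute a - a' for each ordered pair (a, a'):
a = 0: 0-0=0, 0-5=-5, 0-7=-7
a = 5: 5-0=5, 5-5=0, 5-7=-2
a = 7: 7-0=7, 7-5=2, 7-7=0
Collecting distinct values (and noting 0 appears from a-a):
A - A = {-7, -5, -2, 0, 2, 5, 7}
|A - A| = 7

A - A = {-7, -5, -2, 0, 2, 5, 7}
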